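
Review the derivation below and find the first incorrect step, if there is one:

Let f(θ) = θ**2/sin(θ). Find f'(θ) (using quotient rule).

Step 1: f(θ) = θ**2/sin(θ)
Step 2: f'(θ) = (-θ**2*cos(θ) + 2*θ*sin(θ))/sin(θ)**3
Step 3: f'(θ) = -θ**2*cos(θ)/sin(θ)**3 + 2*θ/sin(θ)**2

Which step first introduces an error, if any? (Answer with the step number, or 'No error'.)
Step 2

Step 2 is incorrect due to a wrong exponent.
The step shows: (-θ**2*cos(θ) + 2*θ*sin(θ))/sin(θ)**3
The correct value should be: (-θ**2*cos(θ) + 2*θ*sin(θ))/sin(θ)**2

Explanation: The exponent -2 on sin(θ) was incorrectly written as -3: the term (-θ**2*cos(θ) + 2*θ*sin(θ))/sin(θ)**2 was incorrectly written as (-θ**2*cos(θ) + 2*θ*sin(θ))/sin(θ)**3
The later steps are derived from this incorrect expression, so the error originates in Step 2.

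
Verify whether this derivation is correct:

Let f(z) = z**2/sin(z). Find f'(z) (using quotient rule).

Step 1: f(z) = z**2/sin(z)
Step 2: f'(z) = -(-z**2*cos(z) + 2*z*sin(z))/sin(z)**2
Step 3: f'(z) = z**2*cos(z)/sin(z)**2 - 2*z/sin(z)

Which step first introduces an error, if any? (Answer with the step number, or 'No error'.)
Step 2

Step 2 is incorrect due to a sign flip.
The step shows: -(-z**2*cos(z) + 2*z*sin(z))/sin(z)**2
The correct value should be: (-z**2*cos(z) + 2*z*sin(z))/sin(z)**2

Explanation: The sign of the whole expression was flipped: the term (-z**2*cos(z) + 2*z*sin(z))/sin(z)**2 was incorrectly written as -(-z**2*cos(z) + 2*z*sin(z))/sin(z)**2
The later steps are derived from this incorrect expression, so the error originates in Step 2.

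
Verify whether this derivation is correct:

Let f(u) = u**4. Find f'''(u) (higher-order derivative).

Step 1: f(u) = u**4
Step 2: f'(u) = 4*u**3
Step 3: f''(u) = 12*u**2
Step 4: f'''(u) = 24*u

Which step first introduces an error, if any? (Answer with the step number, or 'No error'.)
No error

All steps in this derivation are correct.
The final answer f'''(u) = 24*u is valid.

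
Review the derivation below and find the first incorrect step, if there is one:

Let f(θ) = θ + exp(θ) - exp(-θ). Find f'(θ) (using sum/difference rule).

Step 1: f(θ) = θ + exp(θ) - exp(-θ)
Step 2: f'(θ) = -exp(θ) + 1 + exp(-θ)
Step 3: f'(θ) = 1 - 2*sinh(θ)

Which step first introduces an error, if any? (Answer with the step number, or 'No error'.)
Step 2

Step 2 is incorrect due to a sign flip.
The step shows: -exp(θ) + 1 + exp(-θ)
The correct value should be: exp(θ) + 1 + exp(-θ)

Explanation: The sign of one term was flipped: the term exp(θ) was incorrectly written as -exp(θ)
The later steps are derived from this incorrect expression, so the error originates in Step 2.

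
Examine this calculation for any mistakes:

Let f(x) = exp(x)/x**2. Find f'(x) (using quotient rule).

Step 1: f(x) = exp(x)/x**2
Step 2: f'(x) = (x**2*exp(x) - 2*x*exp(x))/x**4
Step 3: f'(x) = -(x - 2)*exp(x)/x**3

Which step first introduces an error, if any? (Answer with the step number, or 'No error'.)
Step 3

Step 3 is incorrect due to a sign flip.
The step shows: -(x - 2)*exp(x)/x**3
The correct value should be: (x - 2)*exp(x)/x**3

Explanation: The sign of the whole expression was flipped: the term (x - 2)*exp(x)/x**3 was incorrectly written as -(x - 2)*exp(x)/x**3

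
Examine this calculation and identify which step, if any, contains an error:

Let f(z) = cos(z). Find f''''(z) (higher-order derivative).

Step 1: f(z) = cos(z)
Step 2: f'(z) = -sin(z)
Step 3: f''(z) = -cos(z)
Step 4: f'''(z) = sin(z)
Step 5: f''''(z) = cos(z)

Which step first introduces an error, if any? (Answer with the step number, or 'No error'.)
No error

All steps in this derivation are correct.
The final answer f''''(z) = cos(z) is valid.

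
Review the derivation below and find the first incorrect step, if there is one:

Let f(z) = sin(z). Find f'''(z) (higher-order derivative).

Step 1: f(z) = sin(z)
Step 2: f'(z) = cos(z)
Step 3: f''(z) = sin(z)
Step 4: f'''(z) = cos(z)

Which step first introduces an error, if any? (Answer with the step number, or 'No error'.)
Step 3

Step 3 is incorrect due to a sign flip.
The step shows: sin(z)
The correct value should be: -sin(z)

Explanation: The sign of the whole expression was flipped: the term -sin(z) was incorrectly written as sin(z)
The later steps are derived from this incorrect expression, so the error originates in Step 3.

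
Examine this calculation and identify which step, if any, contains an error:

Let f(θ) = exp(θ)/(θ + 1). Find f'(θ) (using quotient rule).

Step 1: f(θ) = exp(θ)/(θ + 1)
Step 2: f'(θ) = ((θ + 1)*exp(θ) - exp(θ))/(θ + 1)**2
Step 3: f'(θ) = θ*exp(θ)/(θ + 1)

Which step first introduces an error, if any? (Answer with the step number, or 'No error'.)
Step 3

Step 3 is incorrect due to a wrong exponent.
The step shows: θ*exp(θ)/(θ + 1)
The correct value should be: θ*exp(θ)/(θ + 1)**2

Explanation: The exponent -2 on θ + 1 was incorrectly written as -1: the term θ*exp(θ)/(θ + 1)**2 was incorrectly written as θ*exp(θ)/(θ + 1)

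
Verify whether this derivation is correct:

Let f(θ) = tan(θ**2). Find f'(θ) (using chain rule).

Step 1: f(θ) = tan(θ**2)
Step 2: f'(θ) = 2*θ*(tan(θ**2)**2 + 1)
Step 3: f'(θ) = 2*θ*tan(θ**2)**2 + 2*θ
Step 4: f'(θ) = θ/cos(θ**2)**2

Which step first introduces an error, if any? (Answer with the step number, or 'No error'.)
Step 4

Step 4 is incorrect due to a wrong coefficient.
The step shows: θ/cos(θ**2)**2
The correct value should be: 2*θ/cos(θ**2)**2

Explanation: The coefficient 2 was incorrectly written as 1: the term 2*θ/cos(θ**2)**2 was incorrectly written as θ/cos(θ**2)**2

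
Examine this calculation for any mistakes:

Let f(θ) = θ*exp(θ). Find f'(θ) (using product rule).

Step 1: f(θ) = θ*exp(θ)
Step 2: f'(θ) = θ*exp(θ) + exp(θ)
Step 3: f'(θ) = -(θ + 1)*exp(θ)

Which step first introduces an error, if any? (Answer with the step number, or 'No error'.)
Step 3

Step 3 is incorrect due to a sign flip.
The step shows: -(θ + 1)*exp(θ)
The correct value should be: (θ + 1)*exp(θ)

Explanation: The sign of the whole expression was flipped: the term (θ + 1)*exp(θ) was incorrectly written as -(θ + 1)*exp(θ)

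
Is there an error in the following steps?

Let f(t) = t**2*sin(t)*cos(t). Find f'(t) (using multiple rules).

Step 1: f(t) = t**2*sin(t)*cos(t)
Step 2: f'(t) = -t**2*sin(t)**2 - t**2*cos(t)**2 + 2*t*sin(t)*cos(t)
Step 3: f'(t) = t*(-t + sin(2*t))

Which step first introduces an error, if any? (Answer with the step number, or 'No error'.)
Step 2

Step 2 is incorrect due to a sign flip.
The step shows: -t**2*sin(t)**2 - t**2*cos(t)**2 + 2*t*sin(t)*cos(t)
The correct value should be: -t**2*sin(t)**2 + t**2*cos(t)**2 + 2*t*sin(t)*cos(t)

Explanation: The sign of one term was flipped: the term t**2*cos(t)**2 was incorrectly written as -t**2*cos(t)**2
The later steps are derived from this incorrect expression, so the error originates in Step 2.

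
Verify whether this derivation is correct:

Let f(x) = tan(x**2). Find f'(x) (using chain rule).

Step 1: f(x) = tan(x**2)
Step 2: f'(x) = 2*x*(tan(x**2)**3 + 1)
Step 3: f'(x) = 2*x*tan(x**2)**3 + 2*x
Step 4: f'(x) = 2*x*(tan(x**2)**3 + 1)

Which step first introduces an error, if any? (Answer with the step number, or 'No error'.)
Step 2

Step 2 is incorrect due to a wrong exponent.
The step shows: 2*x*(tan(x**2)**3 + 1)
The correct value should be: 2*x*(tan(x**2)**2 + 1)

Explanation: The exponent 2 on tan(x**2) was incorrectly written as 3: the term 2*x*(tan(x**2)**2 + 1) was incorrectly written as 2*x*(tan(x**2)**3 + 1)
The later steps are derived from this incorrect expression, so the error originates in Step 2.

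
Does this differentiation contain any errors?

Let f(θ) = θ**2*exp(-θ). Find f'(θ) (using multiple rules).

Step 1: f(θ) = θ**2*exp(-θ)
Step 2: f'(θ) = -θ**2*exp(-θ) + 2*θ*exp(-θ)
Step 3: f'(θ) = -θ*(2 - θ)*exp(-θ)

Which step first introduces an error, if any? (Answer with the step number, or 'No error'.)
Step 3

Step 3 is incorrect due to a sign flip.
The step shows: -θ*(2 - θ)*exp(-θ)
The correct value should be: θ*(2 - θ)*exp(-θ)

Explanation: The sign of the whole expression was flipped: the term θ*(2 - θ)*exp(-θ) was incorrectly written as -θ*(2 - θ)*exp(-θ)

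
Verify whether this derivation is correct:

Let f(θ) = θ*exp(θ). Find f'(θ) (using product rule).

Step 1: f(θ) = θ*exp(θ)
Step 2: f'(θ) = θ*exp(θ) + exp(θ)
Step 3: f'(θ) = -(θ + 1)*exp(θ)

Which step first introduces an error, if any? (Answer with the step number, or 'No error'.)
Step 3

Step 3 is incorrect due to a sign flip.
The step shows: -(θ + 1)*exp(θ)
The correct value should be: (θ + 1)*exp(θ)

Explanation: The sign of the whole expression was flipped: the term (θ + 1)*exp(θ) was incorrectly written as -(θ + 1)*exp(θ)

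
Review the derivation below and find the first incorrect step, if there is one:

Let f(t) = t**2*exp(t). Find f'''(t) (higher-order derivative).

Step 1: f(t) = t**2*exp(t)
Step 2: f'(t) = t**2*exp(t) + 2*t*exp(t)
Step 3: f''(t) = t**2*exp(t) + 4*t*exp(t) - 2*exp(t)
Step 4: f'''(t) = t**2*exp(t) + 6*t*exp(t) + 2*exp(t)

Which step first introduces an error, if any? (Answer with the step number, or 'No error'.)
Step 3

Step 3 is incorrect due to a sign flip.
The step shows: t**2*exp(t) + 4*t*exp(t) - 2*exp(t)
The correct value should be: t**2*exp(t) + 4*t*exp(t) + 2*exp(t)

Explanation: The sign of one term was flipped: the term 2*exp(t) was incorrectly written as -2*exp(t)
The later steps are derived from this incorrect expression, so the error originates in Step 3.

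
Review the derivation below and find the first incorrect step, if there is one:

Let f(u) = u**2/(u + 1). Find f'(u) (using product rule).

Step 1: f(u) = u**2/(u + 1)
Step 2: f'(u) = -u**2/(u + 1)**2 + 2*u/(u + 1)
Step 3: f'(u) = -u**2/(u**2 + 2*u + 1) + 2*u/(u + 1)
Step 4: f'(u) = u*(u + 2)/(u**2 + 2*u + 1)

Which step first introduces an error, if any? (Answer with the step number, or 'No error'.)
No error

All steps in this derivation are correct.
The final answer f'(u) = u*(u + 2)/(u**2 + 2*u + 1) is valid.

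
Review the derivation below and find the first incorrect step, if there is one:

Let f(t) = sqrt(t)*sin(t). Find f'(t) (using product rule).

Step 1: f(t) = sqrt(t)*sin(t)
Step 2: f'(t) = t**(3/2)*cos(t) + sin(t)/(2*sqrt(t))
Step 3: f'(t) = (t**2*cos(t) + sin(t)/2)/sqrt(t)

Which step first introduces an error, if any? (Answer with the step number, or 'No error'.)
Step 2

Step 2 is incorrect due to a wrong exponent.
The step shows: t**(3/2)*cos(t) + sin(t)/(2*sqrt(t))
The correct value should be: sqrt(t)*cos(t) + sin(t)/(2*sqrt(t))

Explanation: The exponent 1/2 on t was incorrectly written as 3/2: the term sqrt(t)*cos(t) was incorrectly written as t**(3/2)*cos(t)
The later steps are derived from this incorrect expression, so the error originates in Step 2.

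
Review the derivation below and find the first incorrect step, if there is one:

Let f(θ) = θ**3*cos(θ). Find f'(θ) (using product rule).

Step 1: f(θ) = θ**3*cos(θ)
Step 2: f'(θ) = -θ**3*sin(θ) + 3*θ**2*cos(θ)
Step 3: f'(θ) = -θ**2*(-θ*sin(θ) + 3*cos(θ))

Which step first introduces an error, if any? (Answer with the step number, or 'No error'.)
Step 3

Step 3 is incorrect due to a sign flip.
The step shows: -θ**2*(-θ*sin(θ) + 3*cos(θ))
The correct value should be: θ**2*(-θ*sin(θ) + 3*cos(θ))

Explanation: The sign of the whole expression was flipped: the term θ**2*(-θ*sin(θ) + 3*cos(θ)) was incorrectly written as -θ**2*(-θ*sin(θ) + 3*cos(θ))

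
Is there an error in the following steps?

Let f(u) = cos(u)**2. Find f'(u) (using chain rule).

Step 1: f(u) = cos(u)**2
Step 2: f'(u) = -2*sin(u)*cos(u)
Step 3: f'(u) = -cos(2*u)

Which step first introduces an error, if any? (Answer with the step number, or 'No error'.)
Step 3

Step 3 is incorrect due to a wrong trig function.
The step shows: -cos(2*u)
The correct value should be: -sin(2*u)

Explanation: sin(2*u) was incorrectly written as cos(2*u): the term -sin(2*u) was incorrectly written as -cos(2*u)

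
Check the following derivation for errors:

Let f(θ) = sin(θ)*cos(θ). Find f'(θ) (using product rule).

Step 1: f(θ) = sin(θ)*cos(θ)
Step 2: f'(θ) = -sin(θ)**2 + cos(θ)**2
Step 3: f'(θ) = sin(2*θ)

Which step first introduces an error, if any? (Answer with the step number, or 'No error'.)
Step 3

Step 3 is incorrect due to a wrong trig function.
The step shows: sin(2*θ)
The correct value should be: cos(2*θ)

Explanation: cos(2*θ) was incorrectly written as sin(2*θ): the term cos(2*θ) was incorrectly written as sin(2*θ)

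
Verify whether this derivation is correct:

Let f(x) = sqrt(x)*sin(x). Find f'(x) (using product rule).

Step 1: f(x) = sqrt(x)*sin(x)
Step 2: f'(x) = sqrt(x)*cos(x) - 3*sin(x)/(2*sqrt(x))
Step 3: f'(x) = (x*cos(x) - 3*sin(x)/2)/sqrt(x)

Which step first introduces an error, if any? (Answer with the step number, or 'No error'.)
Step 2

Step 2 is incorrect due to a wrong coefficient.
The step shows: sqrt(x)*cos(x) - 3*sin(x)/(2*sqrt(x))
The correct value should be: sqrt(x)*cos(x) + sin(x)/(2*sqrt(x))

Explanation: The coefficient 1/2 was incorrectly written as -3/2: the term sin(x)/(2*sqrt(x)) was incorrectly written as -3*sin(x)/(2*sqrt(x))
The later steps are derived from this incorrect expression, so the error originates in Step 2.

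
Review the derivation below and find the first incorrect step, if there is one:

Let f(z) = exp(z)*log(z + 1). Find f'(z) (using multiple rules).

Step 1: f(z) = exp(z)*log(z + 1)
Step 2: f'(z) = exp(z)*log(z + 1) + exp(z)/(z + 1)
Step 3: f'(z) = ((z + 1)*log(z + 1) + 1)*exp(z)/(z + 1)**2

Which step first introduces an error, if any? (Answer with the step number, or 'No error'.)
Step 3

Step 3 is incorrect due to a wrong exponent.
The step shows: ((z + 1)*log(z + 1) + 1)*exp(z)/(z + 1)**2
The correct value should be: ((z + 1)*log(z + 1) + 1)*exp(z)/(z + 1)

Explanation: The exponent -1 on z + 1 was incorrectly written as -2: the term ((z + 1)*log(z + 1) + 1)*exp(z)/(z + 1) was incorrectly written as ((z + 1)*log(z + 1) + 1)*exp(z)/(z + 1)**2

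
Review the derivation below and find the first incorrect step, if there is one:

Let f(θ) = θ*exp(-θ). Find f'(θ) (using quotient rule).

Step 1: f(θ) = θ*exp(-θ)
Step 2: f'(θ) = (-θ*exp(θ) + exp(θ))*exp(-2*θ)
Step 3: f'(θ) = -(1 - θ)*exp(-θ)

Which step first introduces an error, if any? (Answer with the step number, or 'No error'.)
Step 3

Step 3 is incorrect due to a sign flip.
The step shows: -(1 - θ)*exp(-θ)
The correct value should be: (1 - θ)*exp(-θ)

Explanation: The sign of the whole expression was flipped: the term (1 - θ)*exp(-θ) was incorrectly written as -(1 - θ)*exp(-θ)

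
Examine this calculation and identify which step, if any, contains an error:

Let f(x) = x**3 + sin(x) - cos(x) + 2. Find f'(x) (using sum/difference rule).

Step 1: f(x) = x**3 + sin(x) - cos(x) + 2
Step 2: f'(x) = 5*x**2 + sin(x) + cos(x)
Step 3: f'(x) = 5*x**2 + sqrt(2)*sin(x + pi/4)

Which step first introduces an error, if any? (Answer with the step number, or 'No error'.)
Step 2

Step 2 is incorrect due to a wrong coefficient.
The step shows: 5*x**2 + sin(x) + cos(x)
The correct value should be: 3*x**2 + sin(x) + cos(x)

Explanation: The coefficient 3 was incorrectly written as 5: the term 3*x**2 was incorrectly written as 5*x**2
The later steps are derived from this incorrect expression, so the error originates in Step 2.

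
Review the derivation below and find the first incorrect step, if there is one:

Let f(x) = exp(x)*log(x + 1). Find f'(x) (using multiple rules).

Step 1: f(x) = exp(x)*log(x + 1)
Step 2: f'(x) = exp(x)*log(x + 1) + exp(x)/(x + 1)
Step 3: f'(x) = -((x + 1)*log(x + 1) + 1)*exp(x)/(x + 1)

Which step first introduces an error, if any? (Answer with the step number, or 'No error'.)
Step 3

Step 3 is incorrect due to a sign flip.
The step shows: -((x + 1)*log(x + 1) + 1)*exp(x)/(x + 1)
The correct value should be: ((x + 1)*log(x + 1) + 1)*exp(x)/(x + 1)

Explanation: The sign of the whole expression was flipped: the term ((x + 1)*log(x + 1) + 1)*exp(x)/(x + 1) was incorrectly written as -((x + 1)*log(x + 1) + 1)*exp(x)/(x + 1)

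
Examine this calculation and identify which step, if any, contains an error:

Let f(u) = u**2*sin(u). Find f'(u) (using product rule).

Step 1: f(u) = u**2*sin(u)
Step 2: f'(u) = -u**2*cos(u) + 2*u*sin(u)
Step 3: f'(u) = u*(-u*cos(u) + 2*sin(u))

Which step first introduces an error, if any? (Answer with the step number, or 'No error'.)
Step 2

Step 2 is incorrect due to a sign flip.
The step shows: -u**2*cos(u) + 2*u*sin(u)
The correct value should be: u**2*cos(u) + 2*u*sin(u)

Explanation: The sign of one term was flipped: the term u**2*cos(u) was incorrectly written as -u**2*cos(u)
The later steps are derived from this incorrect expression, so the error originates in Step 2.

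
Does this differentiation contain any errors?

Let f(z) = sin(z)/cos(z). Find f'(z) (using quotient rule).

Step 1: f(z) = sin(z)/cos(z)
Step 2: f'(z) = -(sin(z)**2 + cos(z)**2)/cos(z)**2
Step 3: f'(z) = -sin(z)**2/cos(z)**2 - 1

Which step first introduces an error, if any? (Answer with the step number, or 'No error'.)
Step 2

Step 2 is incorrect due to a sign flip.
The step shows: -(sin(z)**2 + cos(z)**2)/cos(z)**2
The correct value should be: (sin(z)**2 + cos(z)**2)/cos(z)**2

Explanation: The sign of the whole expression was flipped: the term (sin(z)**2 + cos(z)**2)/cos(z)**2 was incorrectly written as -(sin(z)**2 + cos(z)**2)/cos(z)**2
The later steps are derived from this incorrect expression, so the error originates in Step 2.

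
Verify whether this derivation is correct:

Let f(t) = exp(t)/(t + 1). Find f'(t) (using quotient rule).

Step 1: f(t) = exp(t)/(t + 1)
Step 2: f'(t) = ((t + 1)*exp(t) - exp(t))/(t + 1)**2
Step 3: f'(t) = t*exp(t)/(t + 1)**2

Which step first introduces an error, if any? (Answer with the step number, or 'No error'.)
No error

All steps in this derivation are correct.
The final answer f'(t) = t*exp(t)/(t + 1)**2 is valid.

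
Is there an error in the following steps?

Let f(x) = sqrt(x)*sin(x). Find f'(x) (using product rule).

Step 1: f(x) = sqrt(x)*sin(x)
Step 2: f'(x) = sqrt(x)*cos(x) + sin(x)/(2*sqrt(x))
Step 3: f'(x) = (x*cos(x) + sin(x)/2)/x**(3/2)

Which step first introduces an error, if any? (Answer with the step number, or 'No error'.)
Step 3

Step 3 is incorrect due to a wrong exponent.
The step shows: (x*cos(x) + sin(x)/2)/x**(3/2)
The correct value should be: (x*cos(x) + sin(x)/2)/sqrt(x)

Explanation: The exponent -1/2 on x was incorrectly written as -3/2: the term (x*cos(x) + sin(x)/2)/sqrt(x) was incorrectly written as (x*cos(x) + sin(x)/2)/x**(3/2)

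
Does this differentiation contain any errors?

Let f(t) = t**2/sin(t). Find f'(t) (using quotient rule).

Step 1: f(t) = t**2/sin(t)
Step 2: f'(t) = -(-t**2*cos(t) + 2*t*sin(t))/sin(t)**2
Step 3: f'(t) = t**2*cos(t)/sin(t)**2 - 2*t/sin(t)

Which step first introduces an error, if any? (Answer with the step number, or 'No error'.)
Step 2

Step 2 is incorrect due to a sign flip.
The step shows: -(-t**2*cos(t) + 2*t*sin(t))/sin(t)**2
The correct value should be: (-t**2*cos(t) + 2*t*sin(t))/sin(t)**2

Explanation: The sign of the whole expression was flipped: the term (-t**2*cos(t) + 2*t*sin(t))/sin(t)**2 was incorrectly written as -(-t**2*cos(t) + 2*t*sin(t))/sin(t)**2
The later steps are derived from this incorrect expression, so the error originates in Step 2.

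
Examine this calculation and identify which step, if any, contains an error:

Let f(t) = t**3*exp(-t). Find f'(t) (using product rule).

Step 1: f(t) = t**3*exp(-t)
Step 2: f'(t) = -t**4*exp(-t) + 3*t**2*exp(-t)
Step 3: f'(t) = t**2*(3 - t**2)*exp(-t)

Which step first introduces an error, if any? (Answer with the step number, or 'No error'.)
Step 2

Step 2 is incorrect due to a wrong exponent.
The step shows: -t**4*exp(-t) + 3*t**2*exp(-t)
The correct value should be: -t**3*exp(-t) + 3*t**2*exp(-t)

Explanation: The exponent 3 on t was incorrectly written as 4: the term -t**3*exp(-t) was incorrectly written as -t**4*exp(-t)
The later steps are derived from this incorrect expression, so the error originates in Step 2.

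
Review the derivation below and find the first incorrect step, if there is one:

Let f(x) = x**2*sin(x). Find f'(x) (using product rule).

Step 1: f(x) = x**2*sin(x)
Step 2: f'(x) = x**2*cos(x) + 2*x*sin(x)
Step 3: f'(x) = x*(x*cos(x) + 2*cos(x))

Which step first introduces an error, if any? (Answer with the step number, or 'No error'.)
Step 3

Step 3 is incorrect due to a wrong trig function.
The step shows: x*(x*cos(x) + 2*cos(x))
The correct value should be: x*(x*cos(x) + 2*sin(x))

Explanation: sin(x) was incorrectly written as cos(x): the term x*(x*cos(x) + 2*sin(x)) was incorrectly written as x*(x*cos(x) + 2*cos(x))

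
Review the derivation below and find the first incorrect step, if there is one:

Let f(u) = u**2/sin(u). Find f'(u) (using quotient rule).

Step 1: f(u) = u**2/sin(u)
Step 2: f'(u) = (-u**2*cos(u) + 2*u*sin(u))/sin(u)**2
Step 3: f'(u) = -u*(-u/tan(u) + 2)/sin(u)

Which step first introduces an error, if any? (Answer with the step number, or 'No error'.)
Step 3

Step 3 is incorrect due to a sign flip.
The step shows: -u*(-u/tan(u) + 2)/sin(u)
The correct value should be: u*(-u/tan(u) + 2)/sin(u)

Explanation: The sign of the whole expression was flipped: the term u*(-u/tan(u) + 2)/sin(u) was incorrectly written as -u*(-u/tan(u) + 2)/sin(u)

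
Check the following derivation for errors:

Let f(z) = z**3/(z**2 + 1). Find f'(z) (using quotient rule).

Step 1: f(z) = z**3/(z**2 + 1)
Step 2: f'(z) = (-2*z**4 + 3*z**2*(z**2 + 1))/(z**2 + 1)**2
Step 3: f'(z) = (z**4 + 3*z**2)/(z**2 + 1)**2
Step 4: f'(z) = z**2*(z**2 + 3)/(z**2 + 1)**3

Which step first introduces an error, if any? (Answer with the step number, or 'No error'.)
Step 4

Step 4 is incorrect due to a wrong exponent.
The step shows: z**2*(z**2 + 3)/(z**2 + 1)**3
The correct value should be: z**2*(z**2 + 3)/(z**2 + 1)**2

Explanation: The exponent -2 on z**2 + 1 was incorrectly written as -3: the term z**2*(z**2 + 3)/(z**2 + 1)**2 was incorrectly written as z**2*(z**2 + 3)/(z**2 + 1)**3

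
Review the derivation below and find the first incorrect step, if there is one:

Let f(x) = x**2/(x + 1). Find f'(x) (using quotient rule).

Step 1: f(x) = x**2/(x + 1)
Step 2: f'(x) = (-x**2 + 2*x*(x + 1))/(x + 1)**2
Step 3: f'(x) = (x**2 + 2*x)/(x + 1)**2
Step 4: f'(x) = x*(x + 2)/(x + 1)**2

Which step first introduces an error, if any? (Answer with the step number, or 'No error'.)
No error

All steps in this derivation are correct.
The final answer f'(x) = x*(x + 2)/(x + 1)**2 is valid.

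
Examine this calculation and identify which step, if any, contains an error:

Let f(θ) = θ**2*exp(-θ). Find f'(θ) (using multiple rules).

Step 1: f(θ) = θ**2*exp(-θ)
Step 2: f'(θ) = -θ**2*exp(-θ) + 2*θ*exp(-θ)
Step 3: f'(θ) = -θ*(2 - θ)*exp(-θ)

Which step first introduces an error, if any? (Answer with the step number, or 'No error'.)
Step 3

Step 3 is incorrect due to a sign flip.
The step shows: -θ*(2 - θ)*exp(-θ)
The correct value should be: θ*(2 - θ)*exp(-θ)

Explanation: The sign of the whole expression was flipped: the term θ*(2 - θ)*exp(-θ) was incorrectly written as -θ*(2 - θ)*exp(-θ)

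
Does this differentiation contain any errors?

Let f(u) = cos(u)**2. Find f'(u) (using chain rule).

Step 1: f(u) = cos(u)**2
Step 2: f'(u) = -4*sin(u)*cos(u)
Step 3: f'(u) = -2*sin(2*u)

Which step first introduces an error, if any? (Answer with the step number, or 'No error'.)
Step 2

Step 2 is incorrect due to a wrong coefficient.
The step shows: -4*sin(u)*cos(u)
The correct value should be: -2*sin(u)*cos(u)

Explanation: The coefficient -2 was incorrectly written as -4: the term -2*sin(u)*cos(u) was incorrectly written as -4*sin(u)*cos(u)
The later steps are derived from this incorrect expression, so the error originates in Step 2.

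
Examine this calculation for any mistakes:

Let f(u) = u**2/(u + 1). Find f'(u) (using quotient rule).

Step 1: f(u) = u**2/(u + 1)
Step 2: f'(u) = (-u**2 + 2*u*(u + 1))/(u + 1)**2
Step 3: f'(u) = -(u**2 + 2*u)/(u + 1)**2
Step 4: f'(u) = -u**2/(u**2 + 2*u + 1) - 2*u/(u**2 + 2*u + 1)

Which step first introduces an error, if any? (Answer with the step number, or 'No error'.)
Step 3

Step 3 is incorrect due to a sign flip.
The step shows: -(u**2 + 2*u)/(u + 1)**2
The correct value should be: (u**2 + 2*u)/(u + 1)**2

Explanation: The sign of the whole expression was flipped: the term (u**2 + 2*u)/(u + 1)**2 was incorrectly written as -(u**2 + 2*u)/(u + 1)**2
The later steps are derived from this incorrect expression, so the error originates in Step 3.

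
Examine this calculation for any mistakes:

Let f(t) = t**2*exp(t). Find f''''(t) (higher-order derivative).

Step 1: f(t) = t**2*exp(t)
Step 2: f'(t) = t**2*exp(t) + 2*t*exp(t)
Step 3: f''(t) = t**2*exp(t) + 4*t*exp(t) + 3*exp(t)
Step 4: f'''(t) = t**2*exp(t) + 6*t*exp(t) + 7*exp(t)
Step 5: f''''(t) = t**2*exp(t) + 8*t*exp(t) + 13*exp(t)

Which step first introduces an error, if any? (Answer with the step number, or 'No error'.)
Step 3

Step 3 is incorrect due to a wrong coefficient.
The step shows: t**2*exp(t) + 4*t*exp(t) + 3*exp(t)
The correct value should be: t**2*exp(t) + 4*t*exp(t) + 2*exp(t)

Explanation: The coefficient 2 was incorrectly written as 3: the term 2*exp(t) was incorrectly written as 3*exp(t)
The later steps are derived from this incorrect expression, so the error originates in Step 3.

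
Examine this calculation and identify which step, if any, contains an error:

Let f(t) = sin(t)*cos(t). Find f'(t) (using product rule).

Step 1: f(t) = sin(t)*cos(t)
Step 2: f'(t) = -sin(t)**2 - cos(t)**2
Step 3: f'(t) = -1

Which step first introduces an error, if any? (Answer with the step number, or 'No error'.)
Step 2

Step 2 is incorrect due to a sign flip.
The step shows: -sin(t)**2 - cos(t)**2
The correct value should be: -sin(t)**2 + cos(t)**2

Explanation: The sign of one term was flipped: the term cos(t)**2 was incorrectly written as -cos(t)**2
The later steps are derived from this incorrect expression, so the error originates in Step 2.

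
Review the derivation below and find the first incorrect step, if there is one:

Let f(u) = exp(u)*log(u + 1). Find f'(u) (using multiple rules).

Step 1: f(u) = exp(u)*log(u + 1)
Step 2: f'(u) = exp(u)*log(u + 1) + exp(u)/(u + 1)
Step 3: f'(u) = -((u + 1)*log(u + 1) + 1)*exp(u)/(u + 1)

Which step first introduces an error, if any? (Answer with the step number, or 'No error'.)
Step 3

Step 3 is incorrect due to a sign flip.
The step shows: -((u + 1)*log(u + 1) + 1)*exp(u)/(u + 1)
The correct value should be: ((u + 1)*log(u + 1) + 1)*exp(u)/(u + 1)

Explanation: The sign of the whole expression was flipped: the term ((u + 1)*log(u + 1) + 1)*exp(u)/(u + 1) was incorrectly written as -((u + 1)*log(u + 1) + 1)*exp(u)/(u + 1)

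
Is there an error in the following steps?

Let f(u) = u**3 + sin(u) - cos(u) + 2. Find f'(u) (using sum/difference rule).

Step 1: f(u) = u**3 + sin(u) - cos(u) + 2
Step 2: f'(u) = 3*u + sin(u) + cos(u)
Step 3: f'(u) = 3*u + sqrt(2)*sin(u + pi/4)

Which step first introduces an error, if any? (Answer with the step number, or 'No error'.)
Step 2

Step 2 is incorrect due to a wrong exponent.
The step shows: 3*u + sin(u) + cos(u)
The correct value should be: 3*u**2 + sin(u) + cos(u)

Explanation: The exponent 2 on u was incorrectly written as 1: the term 3*u**2 was incorrectly written as 3*u
The later steps are derived from this incorrect expression, so the error originates in Step 2.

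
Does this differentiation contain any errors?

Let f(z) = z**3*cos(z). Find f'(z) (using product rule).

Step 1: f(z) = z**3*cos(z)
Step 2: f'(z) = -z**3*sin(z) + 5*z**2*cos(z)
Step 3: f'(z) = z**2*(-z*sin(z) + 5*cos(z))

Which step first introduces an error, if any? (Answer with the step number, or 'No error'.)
Step 2

Step 2 is incorrect due to a wrong coefficient.
The step shows: -z**3*sin(z) + 5*z**2*cos(z)
The correct value should be: -z**3*sin(z) + 3*z**2*cos(z)

Explanation: The coefficient 3 was incorrectly written as 5: the term 3*z**2*cos(z) was incorrectly written as 5*z**2*cos(z)
The later steps are derived from this incorrect expression, so the error originates in Step 2.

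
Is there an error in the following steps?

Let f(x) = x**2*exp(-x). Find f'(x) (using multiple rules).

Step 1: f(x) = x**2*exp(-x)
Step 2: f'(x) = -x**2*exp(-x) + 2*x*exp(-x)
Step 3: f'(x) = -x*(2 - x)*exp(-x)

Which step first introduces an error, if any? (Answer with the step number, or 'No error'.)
Step 3

Step 3 is incorrect due to a sign flip.
The step shows: -x*(2 - x)*exp(-x)
The correct value should be: x*(2 - x)*exp(-x)

Explanation: The sign of the whole expression was flipped: the term x*(2 - x)*exp(-x) was incorrectly written as -x*(2 - x)*exp(-x)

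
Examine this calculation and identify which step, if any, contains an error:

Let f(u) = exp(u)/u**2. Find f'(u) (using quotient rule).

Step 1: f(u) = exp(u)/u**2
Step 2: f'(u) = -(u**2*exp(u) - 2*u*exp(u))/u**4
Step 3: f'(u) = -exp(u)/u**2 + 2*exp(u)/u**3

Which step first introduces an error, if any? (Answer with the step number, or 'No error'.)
Step 2

Step 2 is incorrect due to a sign flip.
The step shows: -(u**2*exp(u) - 2*u*exp(u))/u**4
The correct value should be: (u**2*exp(u) - 2*u*exp(u))/u**4

Explanation: The sign of the whole expression was flipped: the term (u**2*exp(u) - 2*u*exp(u))/u**4 was incorrectly written as -(u**2*exp(u) - 2*u*exp(u))/u**4
The later steps are derived from this incorrect expression, so the error originates in Step 2.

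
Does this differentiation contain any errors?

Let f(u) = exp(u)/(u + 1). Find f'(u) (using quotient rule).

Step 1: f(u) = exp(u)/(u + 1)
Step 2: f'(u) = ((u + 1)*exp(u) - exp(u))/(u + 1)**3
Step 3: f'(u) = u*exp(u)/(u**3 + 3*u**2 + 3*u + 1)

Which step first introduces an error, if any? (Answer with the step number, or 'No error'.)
Step 2

Step 2 is incorrect due to a wrong exponent.
The step shows: ((u + 1)*exp(u) - exp(u))/(u + 1)**3
The correct value should be: ((u + 1)*exp(u) - exp(u))/(u + 1)**2

Explanation: The exponent -2 on u + 1 was incorrectly written as -3: the term ((u + 1)*exp(u) - exp(u))/(u + 1)**2 was incorrectly written as ((u + 1)*exp(u) - exp(u))/(u + 1)**3
The later steps are derived from this incorrect expression, so the error originates in Step 2.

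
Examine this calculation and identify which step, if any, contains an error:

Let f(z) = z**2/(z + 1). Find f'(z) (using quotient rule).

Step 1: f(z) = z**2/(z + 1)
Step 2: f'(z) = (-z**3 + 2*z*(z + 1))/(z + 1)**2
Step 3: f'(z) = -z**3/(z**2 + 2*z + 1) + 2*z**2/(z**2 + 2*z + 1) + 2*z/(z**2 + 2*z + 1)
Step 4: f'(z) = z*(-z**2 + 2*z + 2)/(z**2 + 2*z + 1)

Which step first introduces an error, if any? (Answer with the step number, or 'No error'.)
Step 2

Step 2 is incorrect due to a wrong exponent.
The step shows: (-z**3 + 2*z*(z + 1))/(z + 1)**2
The correct value should be: (-z**2 + 2*z*(z + 1))/(z + 1)**2

Explanation: The exponent 2 on z was incorrectly written as 3: the term (-z**2 + 2*z*(z + 1))/(z + 1)**2 was incorrectly written as (-z**3 + 2*z*(z + 1))/(z + 1)**2
The later steps are derived from this incorrect expression, so the error originates in Step 2.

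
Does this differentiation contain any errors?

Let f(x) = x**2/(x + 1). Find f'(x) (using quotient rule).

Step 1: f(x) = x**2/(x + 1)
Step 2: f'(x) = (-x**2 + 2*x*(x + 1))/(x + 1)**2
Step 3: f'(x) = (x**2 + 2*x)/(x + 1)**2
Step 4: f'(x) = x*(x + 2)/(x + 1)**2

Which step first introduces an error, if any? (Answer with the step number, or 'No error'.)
No error

All steps in this derivation are correct.
The final answer f'(x) = x*(x + 2)/(x + 1)**2 is valid.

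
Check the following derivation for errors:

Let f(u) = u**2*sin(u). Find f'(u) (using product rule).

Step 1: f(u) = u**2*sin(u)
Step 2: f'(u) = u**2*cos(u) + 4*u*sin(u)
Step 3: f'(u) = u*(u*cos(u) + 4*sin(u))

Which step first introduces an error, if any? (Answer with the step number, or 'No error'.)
Step 2

Step 2 is incorrect due to a wrong coefficient.
The step shows: u**2*cos(u) + 4*u*sin(u)
The correct value should be: u**2*cos(u) + 2*u*sin(u)

Explanation: The coefficient 2 was incorrectly written as 4: the term 2*u*sin(u) was incorrectly written as 4*u*sin(u)
The later steps are derived from this incorrect expression, so the error originates in Step 2.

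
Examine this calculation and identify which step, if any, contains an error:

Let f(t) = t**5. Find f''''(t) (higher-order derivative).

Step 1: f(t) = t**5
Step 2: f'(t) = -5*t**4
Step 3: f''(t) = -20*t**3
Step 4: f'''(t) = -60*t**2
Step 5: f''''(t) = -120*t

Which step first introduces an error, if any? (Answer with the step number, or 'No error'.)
Step 2

Step 2 is incorrect due to a sign flip.
The step shows: -5*t**4
The correct value should be: 5*t**4

Explanation: The sign of the whole expression was flipped: the term 5*t**4 was incorrectly written as -5*t**4
The later steps are derived from this incorrect expression, so the error originates in Step 2.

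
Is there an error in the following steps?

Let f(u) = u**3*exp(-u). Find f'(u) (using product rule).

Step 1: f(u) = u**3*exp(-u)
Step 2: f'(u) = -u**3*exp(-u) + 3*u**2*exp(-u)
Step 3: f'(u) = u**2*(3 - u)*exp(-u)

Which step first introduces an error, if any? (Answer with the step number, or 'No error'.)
No error

All steps in this derivation are correct.
The final answer f'(u) = u**2*(3 - u)*exp(-u) is valid.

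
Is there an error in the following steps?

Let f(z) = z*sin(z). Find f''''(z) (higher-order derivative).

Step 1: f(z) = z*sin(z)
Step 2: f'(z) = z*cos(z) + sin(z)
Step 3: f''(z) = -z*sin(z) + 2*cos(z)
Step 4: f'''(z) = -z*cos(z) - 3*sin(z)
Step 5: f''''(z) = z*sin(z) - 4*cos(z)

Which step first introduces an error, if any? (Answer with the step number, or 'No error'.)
No error

All steps in this derivation are correct.
The final answer f''''(z) = z*sin(z) - 4*cos(z) is valid.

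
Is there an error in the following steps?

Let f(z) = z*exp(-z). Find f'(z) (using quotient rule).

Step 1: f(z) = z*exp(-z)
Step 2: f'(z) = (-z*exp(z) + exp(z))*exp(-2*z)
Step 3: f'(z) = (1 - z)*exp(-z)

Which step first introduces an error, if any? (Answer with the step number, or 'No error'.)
No error

All steps in this derivation are correct.
The final answer f'(z) = (1 - z)*exp(-z) is valid.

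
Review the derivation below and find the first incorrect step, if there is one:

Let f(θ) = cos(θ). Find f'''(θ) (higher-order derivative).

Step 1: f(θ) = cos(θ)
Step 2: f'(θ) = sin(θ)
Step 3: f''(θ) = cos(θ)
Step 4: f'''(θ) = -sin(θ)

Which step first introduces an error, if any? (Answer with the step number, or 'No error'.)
Step 2

Step 2 is incorrect due to a sign flip.
The step shows: sin(θ)
The correct value should be: -sin(θ)

Explanation: The sign of the whole expression was flipped: the term -sin(θ) was incorrectly written as sin(θ)
The later steps are derived from this incorrect expression, so the error originates in Step 2.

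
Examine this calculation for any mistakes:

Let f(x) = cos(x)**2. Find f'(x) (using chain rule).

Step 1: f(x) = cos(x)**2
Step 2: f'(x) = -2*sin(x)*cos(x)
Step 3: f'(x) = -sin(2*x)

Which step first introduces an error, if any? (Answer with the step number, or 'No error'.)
No error

All steps in this derivation are correct.
The final answer f'(x) = -sin(2*x) is valid.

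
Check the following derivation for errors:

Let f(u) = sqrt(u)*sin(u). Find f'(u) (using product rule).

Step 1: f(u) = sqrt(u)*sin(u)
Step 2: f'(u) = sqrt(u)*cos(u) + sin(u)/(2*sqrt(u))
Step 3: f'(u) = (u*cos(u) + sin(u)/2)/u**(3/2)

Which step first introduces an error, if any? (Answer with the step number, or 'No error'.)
Step 3

Step 3 is incorrect due to a wrong exponent.
The step shows: (u*cos(u) + sin(u)/2)/u**(3/2)
The correct value should be: (u*cos(u) + sin(u)/2)/sqrt(u)

Explanation: The exponent -1/2 on u was incorrectly written as -3/2: the term (u*cos(u) + sin(u)/2)/sqrt(u) was incorrectly written as (u*cos(u) + sin(u)/2)/u**(3/2)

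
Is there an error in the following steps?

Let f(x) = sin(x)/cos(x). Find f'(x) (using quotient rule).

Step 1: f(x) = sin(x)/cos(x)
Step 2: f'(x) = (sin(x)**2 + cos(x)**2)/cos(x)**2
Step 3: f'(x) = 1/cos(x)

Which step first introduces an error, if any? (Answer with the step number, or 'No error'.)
Step 3

Step 3 is incorrect due to a wrong exponent.
The step shows: 1/cos(x)
The correct value should be: cos(x)**(-2)

Explanation: The exponent -2 on cos(x) was incorrectly written as -1: the term cos(x)**(-2) was incorrectly written as 1/cos(x)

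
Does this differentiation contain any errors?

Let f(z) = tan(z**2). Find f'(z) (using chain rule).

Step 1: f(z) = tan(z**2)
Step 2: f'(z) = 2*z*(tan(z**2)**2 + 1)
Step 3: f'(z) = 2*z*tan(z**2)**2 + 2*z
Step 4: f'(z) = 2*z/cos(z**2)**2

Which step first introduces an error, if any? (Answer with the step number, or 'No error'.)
No error

All steps in this derivation are correct.
The final answer f'(z) = 2*z/cos(z**2)**2 is valid.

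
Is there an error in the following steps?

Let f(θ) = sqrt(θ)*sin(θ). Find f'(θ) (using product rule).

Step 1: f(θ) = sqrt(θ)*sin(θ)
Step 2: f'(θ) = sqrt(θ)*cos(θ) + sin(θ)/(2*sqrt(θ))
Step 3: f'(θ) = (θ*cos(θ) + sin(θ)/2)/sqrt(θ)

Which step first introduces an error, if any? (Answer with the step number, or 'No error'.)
No error

All steps in this derivation are correct.
The final answer f'(θ) = (θ*cos(θ) + sin(θ)/2)/sqrt(θ) is valid.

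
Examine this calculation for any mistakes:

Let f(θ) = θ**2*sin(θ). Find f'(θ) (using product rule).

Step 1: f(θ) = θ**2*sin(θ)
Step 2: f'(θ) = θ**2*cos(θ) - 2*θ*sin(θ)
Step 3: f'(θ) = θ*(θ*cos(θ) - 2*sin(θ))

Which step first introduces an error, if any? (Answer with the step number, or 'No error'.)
Step 2

Step 2 is incorrect due to a sign flip.
The step shows: θ**2*cos(θ) - 2*θ*sin(θ)
The correct value should be: θ**2*cos(θ) + 2*θ*sin(θ)

Explanation: The sign of one term was flipped: the term 2*θ*sin(θ) was incorrectly written as -2*θ*sin(θ)
The later steps are derived from this incorrect expression, so the error originates in Step 2.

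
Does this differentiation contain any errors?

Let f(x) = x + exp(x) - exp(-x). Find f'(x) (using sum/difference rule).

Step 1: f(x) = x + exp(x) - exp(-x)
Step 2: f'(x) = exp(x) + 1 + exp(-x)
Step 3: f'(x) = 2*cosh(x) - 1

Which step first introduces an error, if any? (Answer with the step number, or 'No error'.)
Step 3

Step 3 is incorrect due to a sign flip.
The step shows: 2*cosh(x) - 1
The correct value should be: 2*cosh(x) + 1

Explanation: The sign of one term was flipped: the term 1 was incorrectly written as -1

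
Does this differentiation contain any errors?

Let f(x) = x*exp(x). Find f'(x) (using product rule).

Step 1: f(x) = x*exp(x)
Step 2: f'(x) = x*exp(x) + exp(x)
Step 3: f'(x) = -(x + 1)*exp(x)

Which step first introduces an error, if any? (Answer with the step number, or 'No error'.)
Step 3

Step 3 is incorrect due to a sign flip.
The step shows: -(x + 1)*exp(x)
The correct value should be: (x + 1)*exp(x)

Explanation: The sign of the whole expression was flipped: the term (x + 1)*exp(x) was incorrectly written as -(x + 1)*exp(x)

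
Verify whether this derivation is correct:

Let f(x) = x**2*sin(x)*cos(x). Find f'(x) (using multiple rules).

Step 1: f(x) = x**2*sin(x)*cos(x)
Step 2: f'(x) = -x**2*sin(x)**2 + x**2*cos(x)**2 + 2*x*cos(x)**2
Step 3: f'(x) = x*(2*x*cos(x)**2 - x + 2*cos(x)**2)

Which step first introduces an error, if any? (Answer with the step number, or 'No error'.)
Step 2

Step 2 is incorrect due to a wrong trig function.
The step shows: -x**2*sin(x)**2 + x**2*cos(x)**2 + 2*x*cos(x)**2
The correct value should be: -x**2*sin(x)**2 + x**2*cos(x)**2 + 2*x*sin(x)*cos(x)

Explanation: sin(x) was incorrectly written as cos(x): the term 2*x*sin(x)*cos(x) was incorrectly written as 2*x*cos(x)**2
The later steps are derived from this incorrect expression, so the error originates in Step 2.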